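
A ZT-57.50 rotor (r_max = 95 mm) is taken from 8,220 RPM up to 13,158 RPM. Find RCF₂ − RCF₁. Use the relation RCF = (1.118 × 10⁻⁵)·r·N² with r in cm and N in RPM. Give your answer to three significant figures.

r = 95 mm = 9.5 cm
RCF₁ = 1.118 × 10⁻⁵ × 9.5 × (8220)² = 1.118 × 10⁻⁵ × 9.5 × 67,568,400 ≈ 7,176.4 × g
RCF₂ = 1.118 × 10⁻⁵ × 9.5 × (13158)² = 1.118 × 10⁻⁵ × 9.5 × 173,132,964 ≈ 18,388.5 × g
Increase = 18,388.5 − 7,176.4 = 11,212.1

11200 g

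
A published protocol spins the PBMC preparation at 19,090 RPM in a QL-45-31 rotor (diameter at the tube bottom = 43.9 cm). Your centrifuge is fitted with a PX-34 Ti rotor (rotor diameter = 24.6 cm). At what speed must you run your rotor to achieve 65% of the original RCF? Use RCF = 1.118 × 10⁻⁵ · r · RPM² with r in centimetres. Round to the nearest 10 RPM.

20560 RPM

Original rotor: r = 43.9 / 2 = 21.95 cm
RCF_original = 1.118 × 10⁻⁵ × 21.95 × (19090)² = 1.118 × 10⁻⁵ × 21.95 × 364,428,100 ≈ 89,431 × g
Target RCF = 0.65 × 89,431 ≈ 58,130.2 × g
Your rotor: r = 24.6 / 2 = 12.3 cm
58,130.2 = 1.118 × 10⁻⁵ × 12.3 × N²
N² = 58,130.2 / (13.7514 × 10⁻⁵) = 422,722,050
N ≈ √422,722,050 ≈ 20,560.2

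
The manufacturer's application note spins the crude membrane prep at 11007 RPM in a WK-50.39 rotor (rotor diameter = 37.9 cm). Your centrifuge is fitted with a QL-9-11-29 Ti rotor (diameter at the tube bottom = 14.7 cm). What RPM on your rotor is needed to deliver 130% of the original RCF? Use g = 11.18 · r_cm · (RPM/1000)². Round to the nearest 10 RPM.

20150 RPM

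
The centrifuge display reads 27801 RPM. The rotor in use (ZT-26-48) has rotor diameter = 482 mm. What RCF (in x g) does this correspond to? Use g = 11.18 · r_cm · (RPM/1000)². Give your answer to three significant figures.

RCF ≈ 208000 x g

r = 482 mm / 2 = 241 mm = 24.1 cm
RCF = 11.18 × 24.1 × (27.801)² = 11.18 × 24.1 × 772.895601 ≈ 208,247.4 × g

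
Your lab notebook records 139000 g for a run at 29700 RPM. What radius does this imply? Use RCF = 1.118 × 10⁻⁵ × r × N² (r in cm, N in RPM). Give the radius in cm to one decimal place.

139000 = 1.118 × 10⁻⁵ × r × (29700)²
r = 139000 / (1.118 × 10⁻⁵ × 882,090,000) = 139000 / 9861.766 ≈ 14.095 cm

r ≈ 14.1 cm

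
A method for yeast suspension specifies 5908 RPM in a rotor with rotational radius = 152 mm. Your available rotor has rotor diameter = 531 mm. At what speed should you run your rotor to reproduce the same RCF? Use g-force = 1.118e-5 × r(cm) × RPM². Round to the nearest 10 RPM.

Original rotor: r = 152 mm = 15.2 cm
RCF_original = 1.118 × 10⁻⁵ × 15.2 × (5908)² = 1.118 × 10⁻⁵ × 15.2 × 34,904,464 ≈ 5,931.5 × g
Your rotor: r = 531 mm / 2 = 265.5 mm = 26.55 cm
5,931.5 = 1.118 × 10⁻⁵ × 26.55 × N²
N² = 5,931.5 / (29.6829 × 10⁻⁵) = 19,982,886
N ≈ √19,982,886 ≈ 4,470.2

≈ 4470 RPM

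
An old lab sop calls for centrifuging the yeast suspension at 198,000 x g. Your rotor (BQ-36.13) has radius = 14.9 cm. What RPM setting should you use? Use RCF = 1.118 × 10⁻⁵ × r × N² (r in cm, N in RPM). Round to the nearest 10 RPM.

198,000 = 1.118 × 10⁻⁵ × 14.9 × N²
N² = 198,000 / (16.6582 × 10⁻⁵) = 1,188,603,811
N ≈ √1,188,603,811 ≈ 34,476.1

N ≈ 34480 RPM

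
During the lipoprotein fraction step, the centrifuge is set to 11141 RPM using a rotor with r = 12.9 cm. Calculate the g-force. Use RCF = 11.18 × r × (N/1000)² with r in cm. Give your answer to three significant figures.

≈ 17900 ×g

RCF = 11.18 × 12.9 × (11.141)² = 11.18 × 12.9 × 124.121881 ≈ 17,901.1 × g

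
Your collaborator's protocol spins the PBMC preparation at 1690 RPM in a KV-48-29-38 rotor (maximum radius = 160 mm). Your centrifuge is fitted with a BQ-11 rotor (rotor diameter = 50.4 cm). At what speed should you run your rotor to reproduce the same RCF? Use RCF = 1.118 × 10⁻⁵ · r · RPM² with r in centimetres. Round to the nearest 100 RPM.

≈ 1300 RPM

Original rotor: r = 160 mm = 16.0 cm
RCF = 1.118 × 10⁻⁵ × r × N²
RCF_original = 1.118 × 10⁻⁵ × 16 × (1690)² = 1.118 × 10⁻⁵ × 16 × 2,856,100 ≈ 510.9 × g
Your rotor: r = 50.4 / 2 = 25.2 cm
510.9 = 1.118 × 10⁻⁵ × 25.2 × N²
N² = 510.9 / (28.1736 × 10⁻⁵) = 1,813,400
N ≈ √1,813,400 ≈ 1,346.6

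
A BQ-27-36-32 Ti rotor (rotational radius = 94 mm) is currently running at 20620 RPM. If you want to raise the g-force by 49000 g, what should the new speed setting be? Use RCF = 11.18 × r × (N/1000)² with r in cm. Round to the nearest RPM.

r = 94 mm = 9.4 cm
Current RCF = 11.18 × 9.4 × (20.62)² = 11.18 × 9.4 × 425.1844 ≈ 44,683.5 × g
Target RCF = 44,683.5 + 49,000 = 93,683.5 × g
(N/1000)² = 93,683.5 / 105.092 = 891.4427
N = 1000 × √891.4427 ≈ 29,857.0

29857 RPM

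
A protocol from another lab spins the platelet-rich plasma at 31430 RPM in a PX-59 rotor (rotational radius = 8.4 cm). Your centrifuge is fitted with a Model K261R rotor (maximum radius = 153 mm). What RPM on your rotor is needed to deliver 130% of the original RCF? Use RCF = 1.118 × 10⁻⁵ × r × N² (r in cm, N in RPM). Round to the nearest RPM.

26553 RPM

RCF_original = 1.118 × 10⁻⁵ × 8.4 × (31430)² = 1.118 × 10⁻⁵ × 8.4 × 987,844,900 ≈ 92,770.5 × g
Target RCF = 1.3 × 92,770.5 ≈ 120,601.7 × g
Your rotor: r = 153 mm = 15.3 cm
120,601.7 = 1.118 × 10⁻⁵ × 15.3 × N²
N² = 120,601.7 / (17.1054 × 10⁻⁵) = 705,050,452
N ≈ √705,050,452 ≈ 26,552.8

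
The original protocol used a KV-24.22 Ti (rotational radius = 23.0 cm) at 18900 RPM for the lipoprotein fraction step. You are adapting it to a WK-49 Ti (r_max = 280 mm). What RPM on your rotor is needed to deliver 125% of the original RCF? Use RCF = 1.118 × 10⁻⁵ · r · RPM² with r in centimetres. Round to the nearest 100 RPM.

RCF_original = 1.118 × 10⁻⁵ × 23 × (18900)² = 1.118 × 10⁻⁵ × 23 × 357,210,000 ≈ 91,853 × g
Target RCF = 1.25 × 91,853 ≈ 114,816.2 × g
Your rotor: r = 280 mm = 28.0 cm
114,816.2 = 1.118 × 10⁻⁵ × 28 × N²
N² = 114,816.2 / (31.304 × 10⁻⁵) = 366,778,048
N ≈ √366,778,048 ≈ 19,151.5

≈ 19200 RPM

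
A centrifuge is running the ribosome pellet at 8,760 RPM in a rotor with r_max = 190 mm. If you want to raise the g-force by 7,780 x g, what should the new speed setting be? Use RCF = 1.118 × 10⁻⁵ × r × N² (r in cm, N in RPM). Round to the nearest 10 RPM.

≈ 10650 RPM

r = 190 mm = 19.0 cm
Current RCF = 1.118 × 10⁻⁵ × 19 × (8760)² = 1.118 × 10⁻⁵ × 19 × 76,737,600 ≈ 16,300.6 × g
Target RCF = 16,300.6 + 7,780 = 24,080.6 × g
N² = 24,080.6 / (21.242 × 10⁻⁵) = 113,363,148
N ≈ √113,363,148 ≈ 10,647.2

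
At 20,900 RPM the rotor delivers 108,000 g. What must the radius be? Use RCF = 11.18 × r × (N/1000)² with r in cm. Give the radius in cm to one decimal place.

r ≈ 22.1 cm

108000 = 11.18 × r × (20.9)²
r = 108000 / (11.18 × 436.81) = 108000 / 4883.536 ≈ 22.115 cm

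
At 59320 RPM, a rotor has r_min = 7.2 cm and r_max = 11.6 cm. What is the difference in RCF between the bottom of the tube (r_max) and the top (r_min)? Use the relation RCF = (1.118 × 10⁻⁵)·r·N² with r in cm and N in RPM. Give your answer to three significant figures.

173000 g

RCF_max = 1.118 × 10⁻⁵ × 11.6 × (59320)² = 1.118 × 10⁻⁵ × 11.6 × 3,518,862,400 ≈ 456,354.2 × g
RCF_min = 1.118 × 10⁻⁵ × 7.2 × (59320)² = 1.118 × 10⁻⁵ × 7.2 × 3,518,862,400 ≈ 283,254.3 × g
ΔRCF = 456,354.2 − 283,254.3 = 173,099.9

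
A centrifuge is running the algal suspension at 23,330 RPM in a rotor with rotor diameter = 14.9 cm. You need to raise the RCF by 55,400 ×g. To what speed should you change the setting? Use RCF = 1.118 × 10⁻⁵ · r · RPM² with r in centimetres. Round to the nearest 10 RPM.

r = 14.9 / 2 = 7.45 cm
Current RCF = 1.118 × 10⁻⁵ × 7.45 × (23330)² = 1.118 × 10⁻⁵ × 7.45 × 544,288,900 ≈ 45,334.4 × g
Target RCF = 45,334.4 + 55,400 = 100,734.4 × g
N² = 100,734.4 / (8.3291 × 10⁻⁵) = 1,209,427,189
N ≈ √1,209,427,189 ≈ 34,776.8

34780 RPM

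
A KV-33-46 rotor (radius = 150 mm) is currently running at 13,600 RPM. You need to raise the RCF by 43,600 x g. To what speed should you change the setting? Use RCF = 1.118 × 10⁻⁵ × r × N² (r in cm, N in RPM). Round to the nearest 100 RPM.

21100 RPM

r = 150 mm = 15.0 cm
Current RCF = 1.118 × 10⁻⁵ × 15 × (13600)² = 1.118 × 10⁻⁵ × 15 × 184,960,000 ≈ 31,017.8 × g
Target RCF = 31,017.8 + 43,600 = 74,617.8 × g
N² = 74,617.8 / (16.77 × 10⁻⁵) = 444,948,122
N ≈ √444,948,122 ≈ 21,093.8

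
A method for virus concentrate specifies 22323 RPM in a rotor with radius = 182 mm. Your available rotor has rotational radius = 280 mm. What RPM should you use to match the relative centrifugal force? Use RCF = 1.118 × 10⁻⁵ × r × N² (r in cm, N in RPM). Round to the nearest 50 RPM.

Original rotor: r = 182 mm = 18.2 cm
RCF_original = 1.118 × 10⁻⁵ × 18.2 × (22323)² = 1.118 × 10⁻⁵ × 18.2 × 498,316,329 ≈ 101,395.4 × g
Your rotor: r = 280 mm = 28.0 cm
101,395.4 = 1.118 × 10⁻⁵ × 28 × N²
N² = 101,395.4 / (31.304 × 10⁻⁵) = 323,905,571
N ≈ √323,905,571 ≈ 17,997.4

≈ 18000 RPM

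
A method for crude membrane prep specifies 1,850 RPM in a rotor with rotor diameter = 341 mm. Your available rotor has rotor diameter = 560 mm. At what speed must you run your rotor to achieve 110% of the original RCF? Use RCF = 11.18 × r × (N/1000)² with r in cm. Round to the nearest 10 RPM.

1510 RPM

Original rotor: r = 341 mm / 2 = 170.5 mm = 17.05 cm
RCF_original = 11.18 × 17.05 × (1.85)² = 11.18 × 17.05 × 3.4225 ≈ 652.4 × g
Target RCF = 1.1 × 652.4 ≈ 717.6 × g
Your rotor: r = 560 mm / 2 = 280 mm = 28 cm
717.6 = 11.18 × 28 × (N/1000)²
(N/1000)² = 717.6 / 313.04 = 2.292359
N = 1000 × √2.292359 ≈ 1,514.1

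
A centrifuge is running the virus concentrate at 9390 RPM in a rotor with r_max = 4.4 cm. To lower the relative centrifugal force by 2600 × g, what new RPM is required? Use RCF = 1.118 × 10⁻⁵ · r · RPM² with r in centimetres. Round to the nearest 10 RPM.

Current RCF = 1.118 × 10⁻⁵ × 4.4 × (9390)² = 1.118 × 10⁻⁵ × 4.4 × 88,172,100 ≈ 4,337.4 × g
Target RCF = 4,337.4 − 2,600 = 1,737.4 × g
N² = 1,737.4 / (4.9192 × 10⁻⁵) = 35,318,751
N ≈ √35,318,751 ≈ 5,943.0

5940 RPM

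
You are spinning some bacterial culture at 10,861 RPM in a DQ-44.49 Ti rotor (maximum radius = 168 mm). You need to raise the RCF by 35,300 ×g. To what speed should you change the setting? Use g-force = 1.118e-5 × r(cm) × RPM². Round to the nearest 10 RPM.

N₂ ≈ 17490 RPM

r = 168 mm = 16.8 cm
Current RCF = 1.118 × 10⁻⁵ × 16.8 × (10861)² = 1.118 × 10⁻⁵ × 16.8 × 117,961,321 ≈ 22,156 × g
Target RCF = 22,156 + 35,300 = 57,456 × g
N² = 57,456 / (18.7824 × 10⁻⁵) = 305,903,399
N ≈ √305,903,399 ≈ 17,490.1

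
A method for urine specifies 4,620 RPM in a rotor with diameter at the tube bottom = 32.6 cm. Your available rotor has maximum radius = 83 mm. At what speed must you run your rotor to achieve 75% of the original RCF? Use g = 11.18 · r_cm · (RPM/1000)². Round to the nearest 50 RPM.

≈ 5600 RPM

Original rotor: r = 32.6 / 2 = 16.3 cm
RCF_original = 11.18 × 16.3 × (4.62)² = 11.18 × 16.3 × 21.3444 ≈ 3,889.7 × g
Target RCF = 0.75 × 3,889.7 ≈ 2,917.3 × g
Your rotor: r = 83 mm = 8.3 cm
2,917.3 = 11.18 × 8.3 × (N/1000)²
(N/1000)² = 2,917.3 / 92.794 = 31.43846
N = 1000 × √31.43846 ≈ 5,607.0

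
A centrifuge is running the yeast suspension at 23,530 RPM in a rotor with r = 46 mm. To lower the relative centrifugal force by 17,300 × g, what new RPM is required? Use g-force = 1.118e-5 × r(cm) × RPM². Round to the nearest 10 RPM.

14740 RPM

r = 46 mm = 4.6 cm
Current RCF = 1.118 × 10⁻⁵ × 4.6 × (23530)² = 1.118 × 10⁻⁵ × 4.6 × 553,660,900 ≈ 28,473.7 × g
Target RCF = 28,473.7 − 17,300 = 11,173.7 × g
N² = 11,173.7 / (5.1428 × 10⁻⁵) = 217,268,803
N ≈ √217,268,803 ≈ 14,740.0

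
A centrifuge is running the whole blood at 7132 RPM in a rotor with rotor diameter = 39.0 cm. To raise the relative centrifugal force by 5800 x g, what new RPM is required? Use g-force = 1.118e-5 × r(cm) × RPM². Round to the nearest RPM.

≈ 8802 RPM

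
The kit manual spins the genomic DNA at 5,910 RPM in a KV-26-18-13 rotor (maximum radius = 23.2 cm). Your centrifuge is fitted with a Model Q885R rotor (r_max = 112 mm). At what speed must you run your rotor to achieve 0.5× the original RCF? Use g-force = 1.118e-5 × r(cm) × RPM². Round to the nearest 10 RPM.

6010 RPM

RCF = 1.118 × 10⁻⁵ × r × N²
RCF_original = 1.118 × 10⁻⁵ × 23.2 × (5910)² = 1.118 × 10⁻⁵ × 23.2 × 34,928,100 ≈ 9,059.5 × g
Target RCF = 0.5 × 9,059.5 ≈ 4,529.8 × g
Your rotor: r = 112 mm = 11.2 cm
4,529.8 = 1.118 × 10⁻⁵ × 11.2 × N²
N² = 4,529.8 / (12.5216 × 10⁻⁵) = 36,175,888
N ≈ √36,175,888 ≈ 6,014.6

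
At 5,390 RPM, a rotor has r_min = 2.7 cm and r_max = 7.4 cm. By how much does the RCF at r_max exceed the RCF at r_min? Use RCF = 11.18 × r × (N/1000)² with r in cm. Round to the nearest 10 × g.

1530 x g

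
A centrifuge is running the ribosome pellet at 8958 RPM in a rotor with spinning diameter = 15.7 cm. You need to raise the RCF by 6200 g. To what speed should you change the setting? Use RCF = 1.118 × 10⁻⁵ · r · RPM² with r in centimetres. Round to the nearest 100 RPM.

r = 15.7 / 2 = 7.85 cm
Current RCF = 1.118 × 10⁻⁵ × 7.85 × (8958)² = 1.118 × 10⁻⁵ × 7.85 × 80,245,764 ≈ 7,042.6 × g
Target RCF = 7,042.6 + 6,200 = 13,242.6 × g
N² = 13,242.6 / (8.7763 × 10⁻⁵) = 150,890,466
N ≈ √150,890,466 ≈ 12,283.7

12300 RPM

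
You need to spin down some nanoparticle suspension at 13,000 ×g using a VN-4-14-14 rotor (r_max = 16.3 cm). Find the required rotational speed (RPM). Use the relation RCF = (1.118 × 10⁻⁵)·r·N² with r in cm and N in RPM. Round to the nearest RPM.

13,000 = 1.118 × 10⁻⁵ × 16.3 × N²
N² = 13,000 / (18.2234 × 10⁻⁵) = 71,336,853
N ≈ √71,336,853 ≈ 8,446.1

N ≈ 8446 RPM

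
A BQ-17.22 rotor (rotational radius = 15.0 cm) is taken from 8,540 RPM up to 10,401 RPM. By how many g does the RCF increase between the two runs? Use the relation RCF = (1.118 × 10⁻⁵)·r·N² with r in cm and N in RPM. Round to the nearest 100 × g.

RCF₁ = 1.118 × 10⁻⁵ × 15 × (8540)² = 1.118 × 10⁻⁵ × 15 × 72,931,600 ≈ 12,230.6 × g
RCF₂ = 1.118 × 10⁻⁵ × 15 × (10401)² = 1.118 × 10⁻⁵ × 15 × 108,180,801 ≈ 18,141.9 × g
Increase = 18,141.9 − 12,230.6 = 5,911.3

5900 g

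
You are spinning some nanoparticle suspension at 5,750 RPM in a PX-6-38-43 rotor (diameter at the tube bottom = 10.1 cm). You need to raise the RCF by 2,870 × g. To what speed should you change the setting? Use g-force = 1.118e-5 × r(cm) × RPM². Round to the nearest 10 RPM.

r = 10.1 / 2 = 5.05 cm
Current RCF = 1.118 × 10⁻⁵ × 5.05 × (5750)² = 1.118 × 10⁻⁵ × 5.05 × 33,062,500 ≈ 1,866.7 × g
Target RCF = 1,866.7 + 2,870 = 4,736.7 × g
N² = 4,736.7 / (5.6459 × 10⁻⁵) = 83,896,279
N ≈ √83,896,279 ≈ 9,159.5

≈ 9160 RPM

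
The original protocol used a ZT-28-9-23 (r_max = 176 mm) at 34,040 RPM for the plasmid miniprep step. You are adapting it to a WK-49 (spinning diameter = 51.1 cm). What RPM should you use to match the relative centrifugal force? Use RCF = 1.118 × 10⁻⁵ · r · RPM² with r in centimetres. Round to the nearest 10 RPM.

Original rotor: r = 176 mm = 17.6 cm
RCF_original = 1.118 × 10⁻⁵ × 17.6 × (34040)² = 1.118 × 10⁻⁵ × 17.6 × 1,158,721,600 ≈ 227,999.3 × g
Your rotor: r = 51.1 / 2 = 25.55 cm
227,999.3 = 1.118 × 10⁻⁵ × 25.55 × N²
N² = 227,999.3 / (28.5649 × 10⁻⁵) = 798,179,934
N ≈ √798,179,934 ≈ 28,252.1

≈ 28250 RPM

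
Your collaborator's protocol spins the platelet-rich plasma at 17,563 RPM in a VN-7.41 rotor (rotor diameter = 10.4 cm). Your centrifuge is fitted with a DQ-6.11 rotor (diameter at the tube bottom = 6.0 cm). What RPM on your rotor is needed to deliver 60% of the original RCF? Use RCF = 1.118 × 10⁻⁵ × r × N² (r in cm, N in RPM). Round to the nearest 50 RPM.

17900 RPM

Original rotor: r = 10.4 / 2 = 5.2 cm
RCF = 1.118 × 10⁻⁵ × r × N²
RCF_original = 1.118 × 10⁻⁵ × 5.2 × (17563)² = 1.118 × 10⁻⁵ × 5.2 × 308,458,969 ≈ 17,932.6 × g
Target RCF = 0.6 × 17,932.6 ≈ 10,759.6 × g
Your rotor: r = 6.0 / 2 = 3 cm
10,759.6 = 1.118 × 10⁻⁵ × 3 × N²
N² = 10,759.6 / (3.354 × 10⁻⁵) = 320,799,046
N ≈ √320,799,046 ≈ 17,910.9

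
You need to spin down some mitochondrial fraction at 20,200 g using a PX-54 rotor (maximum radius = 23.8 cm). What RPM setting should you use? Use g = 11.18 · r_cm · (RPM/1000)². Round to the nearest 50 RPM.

8700 RPM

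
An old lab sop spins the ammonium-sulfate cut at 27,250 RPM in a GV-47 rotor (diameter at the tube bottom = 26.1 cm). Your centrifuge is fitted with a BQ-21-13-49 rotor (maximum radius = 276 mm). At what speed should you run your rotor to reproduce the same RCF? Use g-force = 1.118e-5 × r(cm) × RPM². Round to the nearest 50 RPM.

≈ 18750 RPM

Original rotor: r = 26.1 / 2 = 13.05 cm
RCF_original = 1.118 × 10⁻⁵ × 13.05 × (27250)² = 1.118 × 10⁻⁵ × 13.05 × 742,562,500 ≈ 108,339.1 × g
Your rotor: r = 276 mm = 27.6 cm
108,339.1 = 1.118 × 10⁻⁵ × 27.6 × N²
N² = 108,339.1 / (30.8568 × 10⁻⁵) = 351,102,836
N ≈ √351,102,836 ≈ 18,737.7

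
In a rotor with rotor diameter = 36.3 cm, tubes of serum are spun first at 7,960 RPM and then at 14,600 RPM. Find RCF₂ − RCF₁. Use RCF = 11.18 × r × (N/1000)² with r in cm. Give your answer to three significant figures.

r = 36.3 / 2 = 18.15 cm
RCF₁ = 11.18 × 18.15 × (7.96)² = 11.18 × 18.15 × 63.3616 ≈ 12,857.1 × g
RCF₂ = 11.18 × 18.15 × (14.6)² = 11.18 × 18.15 × 213.16 ≈ 43,253.8 × g
Increase = 43,253.8 − 12,857.1 = 30,396.7

≈ 30400 x g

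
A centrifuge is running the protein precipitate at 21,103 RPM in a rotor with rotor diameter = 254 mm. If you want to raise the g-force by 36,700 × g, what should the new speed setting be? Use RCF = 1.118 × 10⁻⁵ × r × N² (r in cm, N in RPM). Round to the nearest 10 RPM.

r = 254 mm / 2 = 127 mm = 12.7 cm
Current RCF = 1.118 × 10⁻⁵ × 12.7 × (21103)² = 1.118 × 10⁻⁵ × 12.7 × 445,336,609 ≈ 63,231.6 × g
Target RCF = 63,231.6 + 36,700 = 99,931.6 × g
N² = 99,931.6 / (14.1986 × 10⁻⁵) = 703,813,052
N ≈ √703,813,052 ≈ 26,529.5

≈ 26530 RPM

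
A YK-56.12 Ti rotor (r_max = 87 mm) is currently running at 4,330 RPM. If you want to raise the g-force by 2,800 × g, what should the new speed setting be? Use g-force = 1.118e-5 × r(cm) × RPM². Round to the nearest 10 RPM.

≈ 6890 RPM

r = 87 mm = 8.7 cm
Current RCF = 1.118 × 10⁻⁵ × 8.7 × (4330)² = 1.118 × 10⁻⁵ × 8.7 × 18,748,900 ≈ 1,823.6 × g
Target RCF = 1,823.6 + 2,800 = 4,623.6 × g
N² = 4,623.6 / (9.7266 × 10⁻⁵) = 47,535,624
N ≈ √47,535,624 ≈ 6,894.6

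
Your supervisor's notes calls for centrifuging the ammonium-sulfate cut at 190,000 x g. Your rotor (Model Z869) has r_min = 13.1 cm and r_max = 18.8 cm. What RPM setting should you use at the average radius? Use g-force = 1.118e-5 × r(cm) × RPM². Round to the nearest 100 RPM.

r_avg = (13.1 + 18.8) / 2 = 15.95 cm
190,000 = 1.118 × 10⁻⁵ × 15.95 × N²
N² = 190,000 / (17.8321 × 10⁻⁵) = 1,065,494,249
N ≈ √1,065,494,249 ≈ 32,641.9

32600 RPM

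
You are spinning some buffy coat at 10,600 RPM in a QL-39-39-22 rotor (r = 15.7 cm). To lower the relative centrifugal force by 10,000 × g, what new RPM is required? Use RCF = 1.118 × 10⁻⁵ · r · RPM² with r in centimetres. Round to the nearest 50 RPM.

Current RCF = 1.118 × 10⁻⁵ × 15.7 × (10600)² = 1.118 × 10⁻⁵ × 15.7 × 112,360,000 ≈ 19,722.1 × g
Target RCF = 19,722.1 − 10,000 = 9,722.1 × g
N² = 9,722.1 / (17.5526 × 10⁻⁵) = 55,388,376
N ≈ √55,388,376 ≈ 7,442.3

7450 RPM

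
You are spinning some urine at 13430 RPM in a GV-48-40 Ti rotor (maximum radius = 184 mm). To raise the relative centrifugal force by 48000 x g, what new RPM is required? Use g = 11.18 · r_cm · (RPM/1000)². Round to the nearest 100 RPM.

r = 184 mm = 18.4 cm
Current RCF = 11.18 × 18.4 × (13.43)² = 11.18 × 18.4 × 180.3649 ≈ 37,103.2 × g
Target RCF = 37,103.2 + 48,000 = 85,103.2 × g
(N/1000)² = 85,103.2 / 205.712 = 413.7007
N = 1000 × √413.7007 ≈ 20,339.6

N₂ ≈ 20300 RPM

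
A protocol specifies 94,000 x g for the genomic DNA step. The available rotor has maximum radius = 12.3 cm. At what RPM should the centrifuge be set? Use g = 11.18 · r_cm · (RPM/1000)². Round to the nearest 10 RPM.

26150 RPM

RCF = 11.18 × r × (N/1000)²
94,000 = 11.18 × 12.3 × (N/1000)²
(N/1000)² = 94,000 / 137.514 = 683.5668
N = 1000 × √683.5668 ≈ 26,145.1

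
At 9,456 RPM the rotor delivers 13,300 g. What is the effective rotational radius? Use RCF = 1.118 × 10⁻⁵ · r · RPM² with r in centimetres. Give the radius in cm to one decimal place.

RCF = 1.118 × 10⁻⁵ × r × N²
13300 = 1.118 × 10⁻⁵ × r × (9456)²
r = 13300 / (1.118 × 10⁻⁵ × 89,415,936) = 13300 / 999.6702 ≈ 13.304 cm

r ≈ 13.3 cm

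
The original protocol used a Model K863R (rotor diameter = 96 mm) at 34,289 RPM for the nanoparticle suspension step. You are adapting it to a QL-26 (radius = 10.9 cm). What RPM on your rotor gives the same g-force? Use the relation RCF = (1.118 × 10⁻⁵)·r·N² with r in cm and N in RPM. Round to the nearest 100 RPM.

22800 RPM

Original rotor: r = 96 mm / 2 = 48 mm = 4.8 cm
RCF_original = 1.118 × 10⁻⁵ × 4.8 × (34289)² = 1.118 × 10⁻⁵ × 4.8 × 1,175,735,521 ≈ 63,094.7 × g
63,094.7 = 1.118 × 10⁻⁵ × 10.9 × N²
N² = 63,094.7 / (12.1862 × 10⁻⁵) = 517,755,330
N ≈ √517,755,330 ≈ 22,754.2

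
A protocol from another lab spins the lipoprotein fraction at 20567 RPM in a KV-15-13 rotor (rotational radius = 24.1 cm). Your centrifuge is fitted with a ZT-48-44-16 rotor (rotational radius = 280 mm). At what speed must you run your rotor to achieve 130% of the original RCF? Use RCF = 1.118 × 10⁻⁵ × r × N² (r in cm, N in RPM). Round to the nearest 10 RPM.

≈ 21760 RPM

RCF_original = 1.118 × 10⁻⁵ × 24.1 × (20567)² = 1.118 × 10⁻⁵ × 24.1 × 423,001,489 ≈ 113,972.7 × g
Target RCF = 1.3 × 113,972.7 ≈ 148,164.5 × g
Your rotor: r = 280 mm = 28.0 cm
148,164.5 = 1.118 × 10⁻⁵ × 28 × N²
N² = 148,164.5 / (31.304 × 10⁻⁵) = 473,308,523
N ≈ √473,308,523 ≈ 21,755.7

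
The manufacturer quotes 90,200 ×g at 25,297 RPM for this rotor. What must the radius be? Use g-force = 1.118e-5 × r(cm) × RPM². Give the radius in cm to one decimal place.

90200 = 1.118 × 10⁻⁵ × r × (25297)²
r = 90200 / (1.118 × 10⁻⁵ × 639,938,209) = 90200 / 7154.509 ≈ 12.607 cm

12.6 cm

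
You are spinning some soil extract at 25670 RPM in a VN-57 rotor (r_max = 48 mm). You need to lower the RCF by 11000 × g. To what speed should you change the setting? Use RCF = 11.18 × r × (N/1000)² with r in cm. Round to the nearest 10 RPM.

≈ 21310 RPM

r = 48 mm = 4.8 cm
Current RCF = 11.18 × 4.8 × (25.67)² = 11.18 × 4.8 × 658.9489 ≈ 35,361.8 × g
Target RCF = 35,361.8 − 11,000 = 24,361.8 × g
(N/1000)² = 24,361.8 / 53.664 = 453.9691
N = 1000 × √453.9691 ≈ 21,306.6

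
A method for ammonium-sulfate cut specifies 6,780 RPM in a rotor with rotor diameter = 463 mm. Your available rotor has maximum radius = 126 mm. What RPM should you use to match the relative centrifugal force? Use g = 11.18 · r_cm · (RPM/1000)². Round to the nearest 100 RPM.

≈ 9200 RPM

Original rotor: r = 463 mm / 2 = 231.5 mm = 23.15 cm
RCF_original = 11.18 × 23.15 × (6.78)² = 11.18 × 23.15 × 45.9684 ≈ 11,897.4 × g
Your rotor: r = 126 mm = 12.6 cm
11,897.4 = 11.18 × 12.6 × (N/1000)²
(N/1000)² = 11,897.4 / 140.868 = 84.45779
N = 1000 × √84.45779 ≈ 9,190.1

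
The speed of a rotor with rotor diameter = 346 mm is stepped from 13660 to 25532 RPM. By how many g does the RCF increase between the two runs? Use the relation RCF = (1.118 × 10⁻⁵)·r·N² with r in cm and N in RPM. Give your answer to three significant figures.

r = 346 mm / 2 = 173 mm = 17.3 cm
RCF₁ = 1.118 × 10⁻⁵ × 17.3 × (13660)² = 1.118 × 10⁻⁵ × 17.3 × 186,595,600 ≈ 36,090.2 × g
RCF₂ = 1.118 × 10⁻⁵ × 17.3 × (25532)² = 1.118 × 10⁻⁵ × 17.3 × 651,883,024 ≈ 126,083.3 × g
Increase = 126,083.3 − 36,090.2 = 89,993.1

≈ 90000 g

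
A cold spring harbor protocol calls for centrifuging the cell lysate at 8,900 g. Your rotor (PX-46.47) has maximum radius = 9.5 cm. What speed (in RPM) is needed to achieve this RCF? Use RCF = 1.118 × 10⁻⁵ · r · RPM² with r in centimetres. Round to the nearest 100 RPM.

≈ 9200 RPM

RCF = 1.118 × 10⁻⁵ × r × N²
8,900 = 1.118 × 10⁻⁵ × 9.5 × N²
N² = 8,900 / (10.621 × 10⁻⁵) = 83,796,253
N ≈ √83,796,253 ≈ 9,154.0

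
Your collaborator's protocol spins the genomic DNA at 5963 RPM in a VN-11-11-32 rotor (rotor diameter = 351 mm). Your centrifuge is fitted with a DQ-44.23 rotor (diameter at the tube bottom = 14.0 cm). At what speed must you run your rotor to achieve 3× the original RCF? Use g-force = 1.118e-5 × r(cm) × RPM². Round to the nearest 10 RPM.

16350 RPM

Original rotor: r = 351 mm / 2 = 175.5 mm = 17.55 cm
RCF = 1.118 × 10⁻⁵ × r × N²
RCF_original = 1.118 × 10⁻⁵ × 17.55 × (5963)² = 1.118 × 10⁻⁵ × 17.55 × 35,557,369 ≈ 6,976.7 × g
Target RCF = 3 × 6,976.7 ≈ 20,930.1 × g
Your rotor: r = 14.0 / 2 = 7 cm
20,930.1 = 1.118 × 10⁻⁵ × 7 × N²
N² = 20,930.1 / (7.826 × 10⁻⁵) = 267,443,138
N ≈ √267,443,138 ≈ 16,353.7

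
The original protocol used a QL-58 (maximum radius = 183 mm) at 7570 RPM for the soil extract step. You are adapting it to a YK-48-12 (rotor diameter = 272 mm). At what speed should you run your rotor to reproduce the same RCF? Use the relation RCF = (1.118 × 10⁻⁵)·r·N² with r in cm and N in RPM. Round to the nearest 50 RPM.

≈ 8800 RPM

Original rotor: r = 183 mm = 18.3 cm
RCF = 1.118 × 10⁻⁵ × r × N²
RCF_original = 1.118 × 10⁻⁵ × 18.3 × (7570)² = 1.118 × 10⁻⁵ × 18.3 × 57,304,900 ≈ 11,724.2 × g
Your rotor: r = 272 mm / 2 = 136 mm = 13.6 cm
11,724.2 = 1.118 × 10⁻⁵ × 13.6 × N²
N² = 11,724.2 / (15.2048 × 10⁻⁵) = 77,108,545
N ≈ √77,108,545 ≈ 8,781.1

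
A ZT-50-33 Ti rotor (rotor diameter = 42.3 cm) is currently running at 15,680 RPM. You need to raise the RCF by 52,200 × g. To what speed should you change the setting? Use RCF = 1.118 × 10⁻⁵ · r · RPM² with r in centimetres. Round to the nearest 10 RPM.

r = 42.3 / 2 = 21.15 cm
Current RCF = 1.118 × 10⁻⁵ × 21.15 × (15680)² = 1.118 × 10⁻⁵ × 21.15 × 245,862,400 ≈ 58,135.9 × g
Target RCF = 58,135.9 + 52,200 = 110,335.9 × g
N² = 110,335.9 / (23.6457 × 10⁻⁵) = 466,621,415
N ≈ √466,621,415 ≈ 21,601.4

≈ 21600 RPM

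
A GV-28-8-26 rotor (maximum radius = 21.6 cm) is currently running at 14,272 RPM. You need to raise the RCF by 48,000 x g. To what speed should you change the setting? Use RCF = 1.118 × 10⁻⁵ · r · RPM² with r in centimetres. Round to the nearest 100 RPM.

N₂ ≈ 20100 RPM

Current RCF = 1.118 × 10⁻⁵ × 21.6 × (14272)² = 1.118 × 10⁻⁵ × 21.6 × 203,689,984 ≈ 49,188.7 × g
Target RCF = 49,188.7 + 48,000 = 97,188.7 × g
N² = 97,188.7 / (24.1488 × 10⁻⁵) = 402,457,679
N ≈ √402,457,679 ≈ 20,061.3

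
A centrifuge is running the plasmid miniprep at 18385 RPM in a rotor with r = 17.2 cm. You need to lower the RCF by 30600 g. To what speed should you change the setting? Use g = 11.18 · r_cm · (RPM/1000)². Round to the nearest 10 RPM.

Current RCF = 11.18 × 17.2 × (18.385)² = 11.18 × 17.2 × 338.008225 ≈ 64,997.6 × g
Target RCF = 64,997.6 − 30,600 = 34,397.6 × g
(N/1000)² = 34,397.6 / 192.296 = 178.8784
N = 1000 × √178.8784 ≈ 13,374.5

13370 RPM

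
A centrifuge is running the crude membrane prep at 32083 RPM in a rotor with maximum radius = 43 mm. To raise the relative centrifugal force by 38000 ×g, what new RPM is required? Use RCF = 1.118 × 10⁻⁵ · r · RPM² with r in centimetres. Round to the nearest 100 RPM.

42700 RPM

r = 43 mm = 4.3 cm
Current RCF = 1.118 × 10⁻⁵ × 4.3 × (32083)² = 1.118 × 10⁻⁵ × 4.3 × 1,029,318,889 ≈ 49,483.5 × g
Target RCF = 49,483.5 + 38,000 = 87,483.5 × g
N² = 87,483.5 / (4.8074 × 10⁻⁵) = 1,819,767,442
N ≈ √1,819,767,442 ≈ 42,658.7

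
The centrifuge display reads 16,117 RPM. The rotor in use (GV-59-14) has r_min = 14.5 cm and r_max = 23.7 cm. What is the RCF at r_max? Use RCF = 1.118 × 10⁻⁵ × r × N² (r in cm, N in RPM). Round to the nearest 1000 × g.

69000 g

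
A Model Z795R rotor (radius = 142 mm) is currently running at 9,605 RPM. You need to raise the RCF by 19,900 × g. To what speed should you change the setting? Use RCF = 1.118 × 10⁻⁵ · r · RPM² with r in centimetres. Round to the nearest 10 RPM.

r = 142 mm = 14.2 cm
Current RCF = 1.118 × 10⁻⁵ × 14.2 × (9605)² = 1.118 × 10⁻⁵ × 14.2 × 92,256,025 ≈ 14,646.2 × g
Target RCF = 14,646.2 + 19,900 = 34,546.2 × g
N² = 34,546.2 / (15.8756 × 10⁻⁵) = 217,605,634
N ≈ √217,605,634 ≈ 14,751.5

≈ 14750 RPM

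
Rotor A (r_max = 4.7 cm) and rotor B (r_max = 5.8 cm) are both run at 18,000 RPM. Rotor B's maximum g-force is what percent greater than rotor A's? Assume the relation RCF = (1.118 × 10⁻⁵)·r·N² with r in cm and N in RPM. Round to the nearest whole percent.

At equal RPM, RCF scales linearly with r: ratio = 5.8 / 4.7 = 1.2340.
So rotor B delivers 23.4% more g-force.

23%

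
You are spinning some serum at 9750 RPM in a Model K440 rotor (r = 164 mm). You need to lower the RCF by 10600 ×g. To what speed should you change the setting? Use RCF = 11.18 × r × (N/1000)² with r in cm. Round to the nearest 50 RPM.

N₂ ≈ 6100 RPM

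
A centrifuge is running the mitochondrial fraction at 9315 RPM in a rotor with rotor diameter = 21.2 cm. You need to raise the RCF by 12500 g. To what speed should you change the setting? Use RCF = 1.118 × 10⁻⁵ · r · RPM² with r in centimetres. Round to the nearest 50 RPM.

≈ 13850 RPM

r = 21.2 / 2 = 10.6 cm
Current RCF = 1.118 × 10⁻⁵ × 10.6 × (9315)² = 1.118 × 10⁻⁵ × 10.6 × 86,769,225 ≈ 10,282.8 × g
Target RCF = 10,282.8 + 12,500 = 22,782.8 × g
N² = 22,782.8 / (11.8508 × 10⁻⁵) = 192,246,937
N ≈ √192,246,937 ≈ 13,865.3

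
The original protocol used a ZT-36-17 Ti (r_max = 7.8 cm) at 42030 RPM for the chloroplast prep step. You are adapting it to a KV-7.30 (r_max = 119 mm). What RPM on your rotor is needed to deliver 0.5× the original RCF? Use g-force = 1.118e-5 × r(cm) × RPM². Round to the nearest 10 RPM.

RCF_original = 1.118 × 10⁻⁵ × 7.8 × (42030)² = 1.118 × 10⁻⁵ × 7.8 × 1,766,520,900 ≈ 154,047.7 × g
Target RCF = 0.5 × 154,047.7 ≈ 77,023.9 × g
Your rotor: r = 119 mm = 11.9 cm
77,023.9 = 1.118 × 10⁻⁵ × 11.9 × N²
N² = 77,023.9 / (13.3042 × 10⁻⁵) = 578,944,243
N ≈ √578,944,243 ≈ 24,061.3

≈ 24060 RPM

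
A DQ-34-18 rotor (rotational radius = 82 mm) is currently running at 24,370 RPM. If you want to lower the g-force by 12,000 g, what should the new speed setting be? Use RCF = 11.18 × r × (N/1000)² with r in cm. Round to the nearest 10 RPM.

21520 RPM

r = 82 mm = 8.2 cm
Current RCF = 11.18 × 8.2 × (24.37)² = 11.18 × 8.2 × 593.8969 ≈ 54,446.1 × g
Target RCF = 54,446.1 − 12,000 = 42,446.1 × g
(N/1000)² = 42,446.1 / 91.676 = 463.0012
N = 1000 × √463.0012 ≈ 21,517.5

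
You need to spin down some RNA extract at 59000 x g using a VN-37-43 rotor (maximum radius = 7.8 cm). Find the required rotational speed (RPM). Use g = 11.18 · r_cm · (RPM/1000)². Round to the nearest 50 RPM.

≈ 26000 RPM

RCF = 11.18 × r × (N/1000)²
59,000 = 11.18 × 7.8 × (N/1000)²
(N/1000)² = 59,000 / 87.204 = 676.5745
N = 1000 × √676.5745 ≈ 26,011.0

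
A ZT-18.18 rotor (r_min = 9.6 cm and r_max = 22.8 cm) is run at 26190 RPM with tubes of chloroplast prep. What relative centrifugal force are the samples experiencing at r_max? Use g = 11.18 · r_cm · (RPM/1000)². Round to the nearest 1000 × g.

RCF ≈ 175000 × g

Use r_max = 22.8 cm.
RCF = 11.18 × 22.8 × (26.19)² = 11.18 × 22.8 × 685.9161 ≈ 174,842.8 × g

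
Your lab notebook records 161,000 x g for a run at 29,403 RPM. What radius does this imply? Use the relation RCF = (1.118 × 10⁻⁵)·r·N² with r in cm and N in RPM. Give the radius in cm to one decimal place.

RCF = 1.118 × 10⁻⁵ × r × N²
161000 = 1.118 × 10⁻⁵ × r × (29403)²
r = 161000 / (1.118 × 10⁻⁵ × 864,536,409) = 161000 / 9665.517 ≈ 16.657 cm

r ≈ 16.7 cm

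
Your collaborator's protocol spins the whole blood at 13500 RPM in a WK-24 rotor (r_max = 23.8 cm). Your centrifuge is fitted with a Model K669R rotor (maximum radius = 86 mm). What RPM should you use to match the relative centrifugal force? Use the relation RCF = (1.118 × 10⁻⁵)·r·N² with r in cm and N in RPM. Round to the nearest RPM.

≈ 22458 RPM

RCF_original = 1.118 × 10⁻⁵ × 23.8 × (13500)² = 1.118 × 10⁻⁵ × 23.8 × 182,250,000 ≈ 48,493.8 × g
Your rotor: r = 86 mm = 8.6 cm
48,493.8 = 1.118 × 10⁻⁵ × 8.6 × N²
N² = 48,493.8 / (9.6148 × 10⁻⁵) = 504,366,185
N ≈ √504,366,185 ≈ 22,458.1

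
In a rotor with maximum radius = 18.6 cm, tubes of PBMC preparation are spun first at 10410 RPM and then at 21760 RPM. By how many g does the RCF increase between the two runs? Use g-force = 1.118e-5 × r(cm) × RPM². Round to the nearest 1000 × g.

76000 g

RCF₁ = 1.118 × 10⁻⁵ × 18.6 × (10410)² = 1.118 × 10⁻⁵ × 18.6 × 108,368,100 ≈ 22,534.9 × g
RCF₂ = 1.118 × 10⁻⁵ × 18.6 × (21760)² = 1.118 × 10⁻⁵ × 18.6 × 473,497,600 ≈ 98,462.9 × g
Increase = 98,462.9 − 22,534.9 = 75,928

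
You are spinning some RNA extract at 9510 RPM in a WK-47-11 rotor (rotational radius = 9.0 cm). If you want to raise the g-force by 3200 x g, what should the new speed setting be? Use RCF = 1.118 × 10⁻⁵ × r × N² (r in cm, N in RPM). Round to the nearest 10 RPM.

≈ 11060 RPM

Current RCF = 1.118 × 10⁻⁵ × 9 × (9510)² = 1.118 × 10⁻⁵ × 9 × 90,440,100 ≈ 9,100.1 × g
Target RCF = 9,100.1 + 3,200 = 12,300.1 × g
N² = 12,300.1 / (10.062 × 10⁻⁵) = 122,243,093
N ≈ √122,243,093 ≈ 11,056.4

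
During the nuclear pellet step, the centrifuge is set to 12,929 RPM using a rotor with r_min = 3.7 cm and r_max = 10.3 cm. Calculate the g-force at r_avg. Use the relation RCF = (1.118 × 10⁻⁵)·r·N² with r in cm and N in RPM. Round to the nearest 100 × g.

r_avg = (3.7 + 10.3) / 2 = 7 cm
RCF = 1.118 × 10⁻⁵ × 7 × (12929)² = 1.118 × 10⁻⁵ × 7 × 167,159,041 ≈ 13,081.9 × g

≈ 13100 g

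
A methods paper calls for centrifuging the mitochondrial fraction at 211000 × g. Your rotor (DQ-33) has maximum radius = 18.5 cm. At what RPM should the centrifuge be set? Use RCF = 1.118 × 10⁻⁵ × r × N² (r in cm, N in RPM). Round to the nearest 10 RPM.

31940 RPM

211,000 = 1.118 × 10⁻⁵ × 18.5 × N²
N² = 211,000 / (20.683 × 10⁻⁵) = 1,020,161,485
N ≈ √1,020,161,485 ≈ 31,940.0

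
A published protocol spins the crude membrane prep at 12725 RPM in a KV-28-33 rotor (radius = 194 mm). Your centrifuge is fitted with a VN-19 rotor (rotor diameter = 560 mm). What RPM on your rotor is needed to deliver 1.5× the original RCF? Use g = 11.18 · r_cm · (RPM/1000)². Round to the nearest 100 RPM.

13000 RPM

Original rotor: r = 194 mm = 19.4 cm
RCF = 11.18 × r × (N/1000)²
RCF_original = 11.18 × 19.4 × (12.725)² = 11.18 × 19.4 × 161.925625 ≈ 35,120.4 × g
Target RCF = 1.5 × 35,120.4 ≈ 52,680.6 × g
Your rotor: r = 560 mm / 2 = 280 mm = 28 cm
52,680.6 = 11.18 × 28 × (N/1000)²
(N/1000)² = 52,680.6 / 313.04 = 168.2871
N = 1000 × √168.2871 ≈ 12,972.6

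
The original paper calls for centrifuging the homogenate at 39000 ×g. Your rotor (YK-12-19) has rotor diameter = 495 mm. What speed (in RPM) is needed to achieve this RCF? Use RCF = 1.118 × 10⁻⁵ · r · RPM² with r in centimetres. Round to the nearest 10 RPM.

≈ 11870 RPM

r = 495 mm / 2 = 247.5 mm = 24.75 cm
39,000 = 1.118 × 10⁻⁵ × 24.75 × N²
N² = 39,000 / (27.6705 × 10⁻⁵) = 140,944,327
N ≈ √140,944,327 ≈ 11,872.0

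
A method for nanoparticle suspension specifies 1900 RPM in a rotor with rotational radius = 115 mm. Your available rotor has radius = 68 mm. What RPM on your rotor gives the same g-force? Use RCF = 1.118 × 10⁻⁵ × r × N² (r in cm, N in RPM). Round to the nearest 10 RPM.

Original rotor: r = 115 mm = 11.5 cm
RCF_original = 1.118 × 10⁻⁵ × 11.5 × (1900)² = 1.118 × 10⁻⁵ × 11.5 × 3,610,000 ≈ 464.1 × g
Your rotor: r = 68 mm = 6.8 cm
464.1 = 1.118 × 10⁻⁵ × 6.8 × N²
N² = 464.1 / (7.6024 × 10⁻⁵) = 6,104,651
N ≈ √6,104,651 ≈ 2,470.8

2470 RPM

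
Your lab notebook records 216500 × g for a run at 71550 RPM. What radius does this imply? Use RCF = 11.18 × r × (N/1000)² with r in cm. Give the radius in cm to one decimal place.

≈ 3.8 cm

216500 = 11.18 × r × (71.55)²
r = 216500 / (11.18 × 5119.4025) = 216500 / 57234.92 ≈ 3.783 cm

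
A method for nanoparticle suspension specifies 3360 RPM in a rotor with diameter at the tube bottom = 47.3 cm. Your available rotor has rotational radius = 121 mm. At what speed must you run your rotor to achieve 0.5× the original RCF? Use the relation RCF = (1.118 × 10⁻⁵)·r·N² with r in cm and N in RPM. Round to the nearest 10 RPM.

3320 RPM

Original rotor: r = 47.3 / 2 = 23.65 cm
RCF = 1.118 × 10⁻⁵ × r × N²
RCF_original = 1.118 × 10⁻⁵ × 23.65 × (3360)² = 1.118 × 10⁻⁵ × 23.65 × 11,289,600 ≈ 2,985 × g
Target RCF = 0.5 × 2,985 ≈ 1,492.5 × g
Your rotor: r = 121 mm = 12.1 cm
1,492.5 = 1.118 × 10⁻⁵ × 12.1 × N²
N² = 1,492.5 / (13.5278 × 10⁻⁵) = 11,032,836
N ≈ √11,032,836 ≈ 3,321.6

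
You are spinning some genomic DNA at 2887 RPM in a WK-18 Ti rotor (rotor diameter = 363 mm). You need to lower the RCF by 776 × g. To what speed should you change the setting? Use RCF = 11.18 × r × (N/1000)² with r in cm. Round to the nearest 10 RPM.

N₂ ≈ 2120 RPM

r = 363 mm / 2 = 181.5 mm = 18.15 cm
Current RCF = 11.18 × 18.15 × (2.887)² = 11.18 × 18.15 × 8.334769 ≈ 1,691.3 × g
Target RCF = 1,691.3 − 776 = 915.3 × g
(N/1000)² = 915.3 / 202.917 = 4.510711
N = 1000 × √4.510711 ≈ 2,123.8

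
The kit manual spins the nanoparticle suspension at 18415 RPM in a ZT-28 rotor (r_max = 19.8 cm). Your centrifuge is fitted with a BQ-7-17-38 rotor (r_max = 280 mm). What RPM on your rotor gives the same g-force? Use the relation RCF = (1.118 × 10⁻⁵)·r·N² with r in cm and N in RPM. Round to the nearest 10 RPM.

RCF_original = 1.118 × 10⁻⁵ × 19.8 × (18415)² = 1.118 × 10⁻⁵ × 19.8 × 339,112,225 ≈ 75,067.2 × g
Your rotor: r = 280 mm = 28.0 cm
75,067.2 = 1.118 × 10⁻⁵ × 28 × N²
N² = 75,067.2 / (31.304 × 10⁻⁵) = 239,800,664
N ≈ √239,800,664 ≈ 15,485.5

15490 RPM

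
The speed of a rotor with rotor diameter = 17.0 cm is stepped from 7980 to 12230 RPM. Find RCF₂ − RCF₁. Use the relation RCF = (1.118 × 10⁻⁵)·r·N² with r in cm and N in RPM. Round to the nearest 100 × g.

≈ 8200 × g

r = 17.0 / 2 = 8.5 cm
RCF₁ = 1.118 × 10⁻⁵ × 8.5 × (7980)² = 1.118 × 10⁻⁵ × 8.5 × 63,680,400 ≈ 6,051.5 × g
RCF₂ = 1.118 × 10⁻⁵ × 8.5 × (12230)² = 1.118 × 10⁻⁵ × 8.5 × 149,572,900 ≈ 14,213.9 × g
Increase = 14,213.9 − 6,051.5 = 8,162.4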